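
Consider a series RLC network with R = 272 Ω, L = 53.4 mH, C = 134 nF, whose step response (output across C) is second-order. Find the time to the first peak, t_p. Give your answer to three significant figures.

t_p ≈ 0.000272 s

For a series RLC circuit (capacitor voltage as output), ω_n = 1/√(LC) = 1/√(53.4 mH · 134 nF) = 11800 rad/s.
ζ = (R/2)·√(C/L) = (272/2)·√(134 nF/53.4 mH) = 0.215.
The damped frequency ω_d = ω_n√(1−ζ²) = 11500 rad/s. t_p = π/ω_d = 0.000272 s.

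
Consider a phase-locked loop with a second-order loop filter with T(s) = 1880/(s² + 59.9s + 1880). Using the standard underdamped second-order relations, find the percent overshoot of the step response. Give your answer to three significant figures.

ω_n = √1880 = 43.4 rad/s; ζ = 59.9/(2·43.4) = 0.691.
%OS = 100·exp(−πζ/√(1−ζ²)) = 4.97%.

%OS ≈ 4.97%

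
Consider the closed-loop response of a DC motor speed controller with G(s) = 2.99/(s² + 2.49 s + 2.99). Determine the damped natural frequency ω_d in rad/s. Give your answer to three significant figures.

Comparing the denominator to s² + 2ζω_n s + ω_n²: ω_n = √2.99 = 1.73 rad/s, and 2ζω_n = 2.49 so ζ = 2.49/(2·1.73) = 0.720.
ω_d = 1.73·√(1 − 0.720²) = 1.20 rad/s.

ω_d ≈ 1.20 rad/s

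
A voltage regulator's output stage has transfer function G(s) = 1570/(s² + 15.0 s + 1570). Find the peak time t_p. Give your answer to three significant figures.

t_p ≈ 0.0807 s

Comparing the denominator to s² + 2ζω_n s + ω_n²: ω_n = √1570 = 39.6 rad/s, and 2ζω_n = 15.0 so ζ = 15.0/(2·39.6) = 0.189.
ω_d = ω_n√(1−ζ²) = 38.9 rad/s. Then t_p = π/ω_d = 0.0807 s.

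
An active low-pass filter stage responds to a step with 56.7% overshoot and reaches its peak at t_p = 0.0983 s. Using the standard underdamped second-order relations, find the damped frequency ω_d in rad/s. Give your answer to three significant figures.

ω_d ≈ 32.0 rad/s

t_p = π/ω_d, so ω_d = π/0.0983 = 32.0 rad/s.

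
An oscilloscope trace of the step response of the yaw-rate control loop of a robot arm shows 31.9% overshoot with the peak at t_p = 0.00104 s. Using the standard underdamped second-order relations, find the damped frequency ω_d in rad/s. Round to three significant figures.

t_p = π/ω_d, so ω_d = π/0.00104 = 3020 rad/s.

ω_d ≈ 3020 rad/s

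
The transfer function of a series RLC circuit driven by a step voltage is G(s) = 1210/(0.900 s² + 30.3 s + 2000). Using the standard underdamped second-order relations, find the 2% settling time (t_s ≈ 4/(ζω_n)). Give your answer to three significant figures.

t_s ≈ 0.238 s

Dividing through by 0.900: denominator becomes s² + 33.67 s + 2222.
So ω_n = √2222 = 47.1 rad/s and ζ = 33.67/(2·47.1) = 0.357.
t_s ≈ 4/(ζω_n) = 0.238 s.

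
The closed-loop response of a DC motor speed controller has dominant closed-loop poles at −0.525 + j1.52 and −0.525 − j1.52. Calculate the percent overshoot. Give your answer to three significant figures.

%OS ≈ 33.8%

The poles are at −σ ± jω_d with σ = 0.525 and ω_d = 1.52, so ω_n = √(σ²+ω_d²) = 1.61 rad/s and ζ = σ/ω_n = 0.326.
%OS = 100 e^{−πζ/√(1−ζ²)} with ζ = 0.326 gives 33.8%.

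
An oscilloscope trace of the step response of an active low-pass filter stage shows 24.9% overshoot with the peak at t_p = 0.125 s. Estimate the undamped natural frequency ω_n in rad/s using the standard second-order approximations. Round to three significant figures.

The overshoot fixes ζ = −ln(OS)/√(π²+ln²(OS)) = 0.405.
From t_p = π/ω_d, ω_d = π/0.125 = 25.1 rad/s, so ω_n = ω_d/√(1−ζ²) = 27.5 rad/s.

ω_n ≈ 27.5 rad/s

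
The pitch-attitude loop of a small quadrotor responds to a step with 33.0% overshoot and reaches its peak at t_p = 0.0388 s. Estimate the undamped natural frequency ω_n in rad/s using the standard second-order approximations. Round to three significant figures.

ω_n ≈ 85.9 rad/s

From the overshoot, ζ = −ln(OS)/√(π²+ln²(OS)) = 0.333.
t_p = π/ω_d ⇒ ω_d = 81.0 rad/s; then ω_n = ω_d/√(1−ζ²) = 85.9 rad/s.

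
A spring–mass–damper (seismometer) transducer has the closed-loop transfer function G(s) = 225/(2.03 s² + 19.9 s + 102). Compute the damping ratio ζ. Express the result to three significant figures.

ζ ≈ 0.691

Dividing through by 2.03: denominator becomes s² + 9.803 s + 50.25.
So ω_n = √50.25 = 7.09 rad/s and ζ = 9.803/(2·7.09) = 0.691.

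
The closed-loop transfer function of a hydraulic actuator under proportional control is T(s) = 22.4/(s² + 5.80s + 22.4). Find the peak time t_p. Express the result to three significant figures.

t_p ≈ 0.840 s

ω_n = √22.4 = 4.73 rad/s; ζ = 5.80/(2·4.73) = 0.613.
The damped frequency ω_d = ω_n√(1−ζ²) = 3.74 rad/s. Then t_p = π/ω_d = 0.840 s.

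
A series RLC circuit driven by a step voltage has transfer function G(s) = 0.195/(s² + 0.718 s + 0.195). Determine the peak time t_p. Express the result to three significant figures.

t_p ≈ 12.2 s

Comparing the denominator to s² + 2ζω_n s + ω_n²: ω_n = √0.195 = 0.442 rad/s, and 2ζω_n = 0.718 so ζ = 0.718/(2·0.442) = 0.813.
ω_d = 0.442·√(1 − 0.813²) = 0.257 rad/s. Then t_p = π/ω_d = 12.2 s.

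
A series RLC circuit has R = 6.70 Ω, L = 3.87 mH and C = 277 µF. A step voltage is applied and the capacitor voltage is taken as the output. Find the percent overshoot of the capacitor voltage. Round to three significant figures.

%OS ≈ 0.175%

For a series RLC circuit (capacitor voltage as output), ω_n = 1/√(LC) = 1/√(3.87 mH · 277 µF) = 966 rad/s.
ζ = (R/2)·√(C/L) = (6.70/2)·√(277 µF/3.87 mH) = 0.896.
%OS = 100 e^{−πζ/√(1−ζ²)} with ζ = 0.896 gives 0.175%.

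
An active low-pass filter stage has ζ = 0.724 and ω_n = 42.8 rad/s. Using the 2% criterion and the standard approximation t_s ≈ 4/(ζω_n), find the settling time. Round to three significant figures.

t_s ≈ 0.129 s

t_s ≈ 4/(ζω_n) = 4/(0.724 × 42.8) = 0.129 s.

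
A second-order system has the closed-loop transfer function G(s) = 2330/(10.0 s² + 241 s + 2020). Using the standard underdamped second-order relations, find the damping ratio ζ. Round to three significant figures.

ζ ≈ 0.848

Dividing through by 10.0: denominator becomes s² + 24.10 s + 202.0.
So ω_n = √202.0 = 14.2 rad/s and ζ = 24.10/(2·14.2) = 0.848.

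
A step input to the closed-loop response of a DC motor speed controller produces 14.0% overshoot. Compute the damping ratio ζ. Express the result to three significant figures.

ζ ≈ 0.531

From %OS = 100·exp(−πζ/√(1−ζ²)), invert to get ζ = −ln(OS)/√(π² + ln²(OS)) with OS = 0.140.
−ln 0.140 = 1.966, so ζ = 1.966/√(π² + 3.866) = 0.531.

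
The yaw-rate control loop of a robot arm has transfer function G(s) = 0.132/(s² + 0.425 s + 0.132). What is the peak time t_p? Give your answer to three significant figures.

ω_n = √0.132 = 0.363 rad/s; ζ = 0.425/(2·0.363) = 0.585.
ω_d = ω_n√(1−ζ²) = 0.295 rad/s. Then t_p = π/ω_d = 10.7 s.

t_p ≈ 10.7 s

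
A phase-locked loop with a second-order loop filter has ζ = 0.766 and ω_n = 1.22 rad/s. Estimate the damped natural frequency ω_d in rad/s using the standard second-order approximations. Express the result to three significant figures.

ω_d ≈ 0.784 rad/s

ω_d = ω_n√(1−ζ²) = 1.22·√0.413 = 0.784 rad/s.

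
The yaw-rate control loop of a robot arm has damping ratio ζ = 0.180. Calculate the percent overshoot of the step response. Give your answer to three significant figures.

%OS ≈ 56.3%

For an underdamped second-order system, %OS = 100·exp(−πζ/√(1−ζ²)).
πζ/√(1−ζ²) = π·0.180/√(1−0.0324) = 0.5749, so %OS = 100·e^(−0.5749) = 56.3%.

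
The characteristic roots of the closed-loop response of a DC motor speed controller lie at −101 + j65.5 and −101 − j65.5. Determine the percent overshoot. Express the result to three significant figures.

%OS ≈ 0.787%

With σ = 101, ω_d = 65.5: ω_n = √(σ²+ω_d²) = 120 rad/s, ζ = σ/ω_n = 0.839.
%OS = 100·exp(−πζ/√(1−ζ²)) = 0.787%.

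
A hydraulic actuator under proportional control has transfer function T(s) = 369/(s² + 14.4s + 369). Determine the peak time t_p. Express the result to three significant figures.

Comparing the denominator to s² + 2ζω_n s + ω_n²: ω_n = √369 = 19.2 rad/s, and 2ζω_n = 14.4 so ζ = 14.4/(2·19.2) = 0.375.
ω_d = ω_n√(1−ζ²) = 17.8 rad/s. Then t_p = π/ω_d = 0.176 s.

t_p ≈ 0.176 s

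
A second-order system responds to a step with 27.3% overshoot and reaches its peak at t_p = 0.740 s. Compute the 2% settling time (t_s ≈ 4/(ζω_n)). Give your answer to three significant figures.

From the overshoot, ζ = −ln(OS)/√(π²+ln²(OS)) = 0.382.
From t_p = π/ω_d, ω_d = π/0.740 = 4.25 rad/s, so ω_n = ω_d/√(1−ζ²) = 4.59 rad/s.
t_s ≈ 4/(ζω_n) = 4/(0.382·4.59) = 2.28 s.

t_s ≈ 2.28 s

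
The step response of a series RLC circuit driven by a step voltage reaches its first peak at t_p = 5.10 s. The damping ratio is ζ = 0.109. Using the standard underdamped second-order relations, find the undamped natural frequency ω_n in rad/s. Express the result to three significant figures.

ω_n ≈ 0.620 rad/s

Peak time t_p = π/ω_d, so ω_d = π/t_p = π/5.10 = 0.616 rad/s.
ω_n = ω_d/√(1−ζ²) = 0.616/√0.988 = 0.620 rad/s.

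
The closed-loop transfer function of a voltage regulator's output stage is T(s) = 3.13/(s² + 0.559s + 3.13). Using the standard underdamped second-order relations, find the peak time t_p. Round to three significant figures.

Matching coefficients with s² + 2ζω_n s + ω_n² gives ω_n² = 3.13 ⇒ ω_n = 1.77 rad/s, and ζ = 0.559/(2ω_n) = 0.158.
ω_d = 1.77·√(1 − 0.158²) = 1.75 rad/s. Then t_p = π/ω_d = 1.80 s.

t_p ≈ 1.80 s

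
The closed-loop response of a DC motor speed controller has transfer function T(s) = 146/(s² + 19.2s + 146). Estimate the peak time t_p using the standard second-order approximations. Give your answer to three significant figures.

Matching coefficients with s² + 2ζω_n s + ω_n² gives ω_n² = 146 ⇒ ω_n = 12.1 rad/s, and ζ = 19.2/(2ω_n) = 0.795.
The damped frequency ω_d = ω_n√(1−ζ²) = 7.34 rad/s. Then t_p = π/ω_d = 0.428 s.

t_p ≈ 0.428 s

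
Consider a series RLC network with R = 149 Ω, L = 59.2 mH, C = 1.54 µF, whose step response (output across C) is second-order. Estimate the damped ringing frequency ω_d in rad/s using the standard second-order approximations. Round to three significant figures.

For a series RLC circuit (capacitor voltage as output), ω_n = 1/√(LC) = 1/√(59.2 mH · 1.54 µF) = 3310 rad/s.
ζ = (R/2)·√(C/L) = (149/2)·√(1.54 µF/59.2 mH) = 0.380.
ω_d = 3310·√(1 − 0.380²) = 3060 rad/s.

ω_d ≈ 3060 rad/s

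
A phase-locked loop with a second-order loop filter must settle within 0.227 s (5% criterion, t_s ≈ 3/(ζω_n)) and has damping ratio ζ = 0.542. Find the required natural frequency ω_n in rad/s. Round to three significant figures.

Rearranging t_s ≈ 3/(ζω_n) gives ω_n = 3/(ζ·t_s) = 3/(0.542 × 0.227) = 24.4 rad/s.

ω_n ≈ 24.4 rad/s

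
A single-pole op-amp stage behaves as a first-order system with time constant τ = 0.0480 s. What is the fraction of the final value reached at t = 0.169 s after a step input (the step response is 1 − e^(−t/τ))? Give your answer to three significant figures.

y/y_∞ ≈ 0.970

y(t)/y_∞ = 1 − e^(−t/τ) = 1 − e^(−0.169/0.0480) = 1 − e^(−3.52) = 0.970.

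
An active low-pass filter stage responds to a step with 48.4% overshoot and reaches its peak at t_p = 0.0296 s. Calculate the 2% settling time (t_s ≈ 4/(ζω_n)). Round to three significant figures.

The overshoot fixes ζ = −ln(OS)/√(π²+ln²(OS)) = 0.225.
t_p = π/ω_d ⇒ ω_d = 106 rad/s; then ω_n = ω_d/√(1−ζ²) = 109 rad/s.
t_s ≈ 4/(ζω_n) = 4/(0.225·109) = 0.163 s.

t_s ≈ 0.163 s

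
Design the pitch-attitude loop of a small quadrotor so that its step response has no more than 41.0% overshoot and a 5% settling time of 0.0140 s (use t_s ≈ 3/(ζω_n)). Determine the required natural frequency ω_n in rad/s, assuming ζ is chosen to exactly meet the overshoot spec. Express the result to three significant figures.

ω_n ≈ 785 rad/s

Inverting the overshoot relation: ζ = |ln 0.410|/√(π² + ln²0.410) = 0.273.
Then ω_n = 3/(ζ t_s) = 3/(0.273 × 0.0140) = 785 rad/s.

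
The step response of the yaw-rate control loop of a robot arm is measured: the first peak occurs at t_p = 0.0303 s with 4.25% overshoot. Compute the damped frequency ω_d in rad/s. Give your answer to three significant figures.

t_p = π/ω_d, so ω_d = π/0.0303 = 104 rad/s.

ω_d ≈ 104 rad/s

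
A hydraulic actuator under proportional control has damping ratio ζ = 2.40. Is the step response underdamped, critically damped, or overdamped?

overdamped

Since ζ = 2.40 > 1, the system is overdamped.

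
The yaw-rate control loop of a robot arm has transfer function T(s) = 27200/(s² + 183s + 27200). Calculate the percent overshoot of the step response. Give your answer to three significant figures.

%OS ≈ 12.3%

ω_n = √27200 = 165 rad/s; ζ = 183/(2·165) = 0.555.
%OS = 100 e^{−πζ/√(1−ζ²)} with ζ = 0.555 gives 12.3%.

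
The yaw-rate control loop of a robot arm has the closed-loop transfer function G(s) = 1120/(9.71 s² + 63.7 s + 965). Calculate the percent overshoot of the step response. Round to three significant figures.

Dividing through by 9.71: denominator becomes s² + 6.560 s + 99.38.
So ω_n = √99.38 = 9.97 rad/s and ζ = 6.560/(2·9.97) = 0.329.
Overshoot: exp(−π·0.329/√(1−0.329²)) = 0.335, i.e. 33.5%.

%OS ≈ 33.5%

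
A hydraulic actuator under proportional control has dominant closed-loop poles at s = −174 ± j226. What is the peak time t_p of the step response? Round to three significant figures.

t_p ≈ 0.0139 s

t_p = π/ω_d with ω_d = 226 (the imaginary part), so t_p = 0.0139 s.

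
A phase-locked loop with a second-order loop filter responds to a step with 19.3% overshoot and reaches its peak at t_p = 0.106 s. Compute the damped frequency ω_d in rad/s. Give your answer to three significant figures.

t_p = π/ω_d, so ω_d = π/0.106 = 29.6 rad/s.

ω_d ≈ 29.6 rad/s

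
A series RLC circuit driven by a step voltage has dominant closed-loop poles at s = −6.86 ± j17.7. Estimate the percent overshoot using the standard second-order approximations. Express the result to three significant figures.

%OS ≈ 29.6%

The poles are at −σ ± jω_d with σ = 6.86 and ω_d = 17.7, so ω_n = √(σ²+ω_d²) = 19.0 rad/s and ζ = σ/ω_n = 0.361.
Overshoot: exp(−π·0.361/√(1−0.361²)) = 0.296, i.e. 29.6%.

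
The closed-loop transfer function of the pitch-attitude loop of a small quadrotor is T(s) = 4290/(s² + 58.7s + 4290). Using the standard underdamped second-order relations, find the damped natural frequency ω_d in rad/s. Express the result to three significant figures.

ω_d ≈ 58.6 rad/s

ω_n = √4290 = 65.5 rad/s; ζ = 58.7/(2·65.5) = 0.448.
ω_d = ω_n√(1−ζ²) = 58.6 rad/s.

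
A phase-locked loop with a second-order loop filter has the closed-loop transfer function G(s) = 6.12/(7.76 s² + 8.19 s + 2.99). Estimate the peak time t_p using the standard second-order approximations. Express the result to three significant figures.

Dividing through by 7.76: denominator becomes s² + 1.055 s + 0.3853.
So ω_n = √0.3853 = 0.621 rad/s and ζ = 1.055/(2·0.621) = 0.850.
ω_d = 0.621·√(1 − 0.850²) = 0.327 rad/s. t_p = π/ω_d = 9.61 s.

t_p ≈ 9.61 s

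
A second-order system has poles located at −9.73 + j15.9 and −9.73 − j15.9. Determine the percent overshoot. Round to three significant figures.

%OS ≈ 14.6%

The poles are at −σ ± jω_d with σ = 9.73 and ω_d = 15.9, so ω_n = √(σ²+ω_d²) = 18.6 rad/s and ζ = σ/ω_n = 0.522.
Overshoot: exp(−π·0.522/√(1−0.522²)) = 0.146, i.e. 14.6%.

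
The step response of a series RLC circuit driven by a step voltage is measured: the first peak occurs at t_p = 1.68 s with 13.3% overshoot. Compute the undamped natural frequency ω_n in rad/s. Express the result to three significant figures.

From the overshoot, ζ = −ln(OS)/√(π²+ln²(OS)) = 0.540.
From t_p = π/ω_d, ω_d = π/1.68 = 1.87 rad/s, so ω_n = ω_d/√(1−ζ²) = 2.22 rad/s.

ω_n ≈ 2.22 rad/s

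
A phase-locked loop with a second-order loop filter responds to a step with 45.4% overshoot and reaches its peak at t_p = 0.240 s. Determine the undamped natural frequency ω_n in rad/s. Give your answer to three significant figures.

ω_n ≈ 13.5 rad/s

The overshoot fixes ζ = −ln(OS)/√(π²+ln²(OS)) = 0.244.
t_p = π/ω_d ⇒ ω_d = 13.1 rad/s; then ω_n = ω_d/√(1−ζ²) = 13.5 rad/s.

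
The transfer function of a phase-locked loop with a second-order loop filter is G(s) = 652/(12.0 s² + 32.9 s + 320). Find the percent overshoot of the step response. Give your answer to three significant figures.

Dividing through by 12.0: denominator becomes s² + 2.742 s + 26.67.
So ω_n = √26.67 = 5.16 rad/s and ζ = 2.742/(2·5.16) = 0.265.
Overshoot: exp(−π·0.265/√(1−0.265²)) = 0.421, i.e. 42.1%.

%OS ≈ 42.1%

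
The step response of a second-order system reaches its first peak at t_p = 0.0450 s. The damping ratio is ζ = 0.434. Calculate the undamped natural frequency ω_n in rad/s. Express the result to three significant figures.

ω_n ≈ 77.5 rad/s

Peak time t_p = π/ω_d, so ω_d = π/t_p = π/0.0450 = 69.8 rad/s.
ω_n = ω_d/√(1−ζ²) = 69.8/√0.812 = 77.5 rad/s.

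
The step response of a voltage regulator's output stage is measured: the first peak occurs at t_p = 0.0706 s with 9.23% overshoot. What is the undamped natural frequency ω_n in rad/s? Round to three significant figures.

ω_n ≈ 55.8 rad/s

ζ from %OS: ζ = |ln 0.0923|/√(π²+ln²0.0923) = 0.604.
From t_p = π/ω_d, ω_d = π/0.0706 = 44.5 rad/s, so ω_n = ω_d/√(1−ζ²) = 55.8 rad/s.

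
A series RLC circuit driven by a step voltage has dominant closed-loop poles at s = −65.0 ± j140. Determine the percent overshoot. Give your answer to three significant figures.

%OS ≈ 23.3%

The poles are at −σ ± jω_d with σ = 65.0 and ω_d = 140, so ω_n = √(σ²+ω_d²) = 154 rad/s and ζ = σ/ω_n = 0.421.
%OS = 100·exp(−πζ/√(1−ζ²)) = 23.3%.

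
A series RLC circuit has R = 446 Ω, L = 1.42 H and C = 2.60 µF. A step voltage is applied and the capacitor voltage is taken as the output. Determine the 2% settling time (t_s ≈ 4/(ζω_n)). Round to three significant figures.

t_s ≈ 0.0255 s

For a series RLC circuit (capacitor voltage as output), ω_n = 1/√(LC) = 1/√(1.42 H · 2.60 µF) = 520 rad/s.
ζ = (R/2)·√(C/L) = (446/2)·√(2.60 µF/1.42 H) = 0.302.
t_s ≈ 4/(ζω_n) = 0.0255 s.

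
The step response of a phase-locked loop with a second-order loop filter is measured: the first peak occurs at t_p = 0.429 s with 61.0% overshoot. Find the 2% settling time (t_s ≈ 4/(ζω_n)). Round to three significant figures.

ζ from %OS: ζ = |ln 0.610|/√(π²+ln²0.610) = 0.155.
t_p = π/ω_d ⇒ ω_d = 7.32 rad/s; then ω_n = ω_d/√(1−ζ²) = 7.41 rad/s.
t_s ≈ 4/(ζω_n) = 4/(0.155·7.41) = 3.47 s.

t_s ≈ 3.47 s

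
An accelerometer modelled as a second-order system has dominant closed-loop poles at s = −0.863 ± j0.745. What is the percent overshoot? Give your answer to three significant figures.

%OS ≈ 2.63%

The poles are at −σ ± jω_d with σ = 0.863 and ω_d = 0.745, so ω_n = √(σ²+ω_d²) = 1.14 rad/s and ζ = σ/ω_n = 0.757.
Overshoot: exp(−π·0.757/√(1−0.757²)) = 0.0263, i.e. 2.63%.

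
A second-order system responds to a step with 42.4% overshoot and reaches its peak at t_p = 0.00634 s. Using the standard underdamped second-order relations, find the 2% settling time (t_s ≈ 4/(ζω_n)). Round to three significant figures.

t_s ≈ 0.0296 s

The overshoot fixes ζ = −ln(OS)/√(π²+ln²(OS)) = 0.263.
t_p = π/ω_d ⇒ ω_d = 496 rad/s; then ω_n = ω_d/√(1−ζ²) = 514 rad/s.
t_s ≈ 4/(ζω_n) = 4/(0.263·514) = 0.0296 s.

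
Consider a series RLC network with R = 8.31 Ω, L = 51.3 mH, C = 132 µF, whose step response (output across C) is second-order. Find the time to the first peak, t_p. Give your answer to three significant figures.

For a series RLC circuit (capacitor voltage as output), ω_n = 1/√(LC) = 1/√(51.3 mH · 132 µF) = 384 rad/s.
ζ = (R/2)·√(C/L) = (8.31/2)·√(132 µF/51.3 mH) = 0.211.
ω_d = ω_n√(1−ζ²) = 376 rad/s. t_p = π/ω_d = 0.00836 s.

t_p ≈ 0.00836 s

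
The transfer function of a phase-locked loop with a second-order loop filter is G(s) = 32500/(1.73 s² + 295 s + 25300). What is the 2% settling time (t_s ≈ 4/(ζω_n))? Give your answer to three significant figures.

Dividing through by 1.73: denominator becomes s² + 170.5 s + 14620.
So ω_n = √14620 = 121 rad/s and ζ = 170.5/(2·121) = 0.705.
t_s ≈ 4/(ζω_n) = 0.0469 s.

t_s ≈ 0.0469 s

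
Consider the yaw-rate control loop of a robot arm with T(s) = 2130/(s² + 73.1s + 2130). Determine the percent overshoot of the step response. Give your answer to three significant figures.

%OS ≈ 1.70%

Comparing the denominator to s² + 2ζω_n s + ω_n²: ω_n = √2130 = 46.2 rad/s, and 2ζω_n = 73.1 so ζ = 73.1/(2·46.2) = 0.792.
%OS = 100 e^{−πζ/√(1−ζ²)} with ζ = 0.792 gives 1.70%.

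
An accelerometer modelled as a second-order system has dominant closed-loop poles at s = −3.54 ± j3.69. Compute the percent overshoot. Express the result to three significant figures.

|pole| = ω_n = √(3.54² + 3.69²) = 5.11 rad/s; ζ = cos θ = σ/ω_n = 0.692.
%OS = 100 e^{−πζ/√(1−ζ²)} with ζ = 0.692 gives 4.91%.

%OS ≈ 4.91%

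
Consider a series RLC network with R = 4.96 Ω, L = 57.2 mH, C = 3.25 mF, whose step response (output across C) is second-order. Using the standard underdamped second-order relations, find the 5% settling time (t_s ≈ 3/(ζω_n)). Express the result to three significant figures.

t_s ≈ 0.0692 s

For a series RLC circuit (capacitor voltage as output), ω_n = 1/√(LC) = 1/√(57.2 mH · 3.25 mF) = 73.3 rad/s.
ζ = (R/2)·√(C/L) = (4.96/2)·√(3.25 mF/57.2 mH) = 0.591.
t_s ≈ 3/(ζω_n) = 0.0692 s.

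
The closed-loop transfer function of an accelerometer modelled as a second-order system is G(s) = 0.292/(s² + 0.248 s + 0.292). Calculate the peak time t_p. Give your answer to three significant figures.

ω_n = √0.292 = 0.540 rad/s; ζ = 0.248/(2·0.540) = 0.229.
The damped frequency ω_d = ω_n√(1−ζ²) = 0.526 rad/s. Then t_p = π/ω_d = 5.97 s.

t_p ≈ 5.97 s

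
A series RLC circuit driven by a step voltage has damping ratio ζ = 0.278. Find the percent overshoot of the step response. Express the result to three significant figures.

For an underdamped second-order system, %OS = 100·exp(−πζ/√(1−ζ²)).
πζ/√(1−ζ²) = π·0.278/√(1−0.0773) = 0.9092, so %OS = 100·e^(−0.9092) = 40.3%.

%OS ≈ 40.3%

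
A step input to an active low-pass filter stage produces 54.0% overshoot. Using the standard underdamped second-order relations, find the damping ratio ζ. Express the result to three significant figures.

ζ ≈ 0.192

ζ = −ln(OS)/√(π² + (ln OS)²). With OS = 0.540, ln OS = −0.6162 and ζ = 0.6162/3.201 = 0.192.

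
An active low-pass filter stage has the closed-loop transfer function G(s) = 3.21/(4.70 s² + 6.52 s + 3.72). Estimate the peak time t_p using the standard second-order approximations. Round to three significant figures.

t_p ≈ 5.64 s

Dividing through by 4.70: denominator becomes s² + 1.387 s + 0.7915.
So ω_n = √0.7915 = 0.890 rad/s and ζ = 1.387/(2·0.890) = 0.780.
ω_d = ω_n√(1−ζ²) = 0.557 rad/s. t_p = π/ω_d = 5.64 s.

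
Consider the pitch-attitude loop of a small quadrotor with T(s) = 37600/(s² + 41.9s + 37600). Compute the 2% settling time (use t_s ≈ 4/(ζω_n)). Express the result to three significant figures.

t_s ≈ 0.191 s

Comparing the denominator to s² + 2ζω_n s + ω_n²: ω_n = √37600 = 194 rad/s, and 2ζω_n = 41.9 so ζ = 41.9/(2·194) = 0.108.
t_s ≈ 4/(ζω_n) = 4/(0.108·194) = 0.191 s.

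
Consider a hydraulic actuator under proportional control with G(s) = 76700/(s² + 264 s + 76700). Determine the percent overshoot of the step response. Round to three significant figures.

Matching coefficients with s² + 2ζω_n s + ω_n² gives ω_n² = 76700 ⇒ ω_n = 277 rad/s, and ζ = 264/(2ω_n) = 0.477.
Overshoot: exp(−π·0.477/√(1−0.477²)) = 0.182, i.e. 18.2%.

%OS ≈ 18.2%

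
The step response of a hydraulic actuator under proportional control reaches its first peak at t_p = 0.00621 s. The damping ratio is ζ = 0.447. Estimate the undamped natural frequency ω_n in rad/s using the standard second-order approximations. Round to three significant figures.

Peak time t_p = π/ω_d, so ω_d = π/t_p = π/0.00621 = 506 rad/s.
ω_n = ω_d/√(1−ζ²) = 506/√0.800 = 566 rad/s.

ω_n ≈ 566 rad/s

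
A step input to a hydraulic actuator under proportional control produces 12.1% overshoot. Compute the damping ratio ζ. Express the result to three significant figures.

ζ = −ln(OS)/√(π² + (ln OS)²). With OS = 0.121, ln OS = −2.112 and ζ = 2.112/3.785 = 0.558.

ζ ≈ 0.558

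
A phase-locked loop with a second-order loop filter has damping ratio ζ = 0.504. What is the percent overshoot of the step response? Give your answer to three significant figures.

For an underdamped second-order system, %OS = 100·exp(−πζ/√(1−ζ²)).
πζ/√(1−ζ²) = π·0.504/√(1−0.254) = 1.833, so %OS = 100·e^(−1.833) = 16.0%.

%OS ≈ 16.0%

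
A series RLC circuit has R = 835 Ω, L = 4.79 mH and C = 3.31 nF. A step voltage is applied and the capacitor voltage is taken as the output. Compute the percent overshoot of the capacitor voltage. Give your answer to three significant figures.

For a series RLC circuit (capacitor voltage as output), ω_n = 1/√(LC) = 1/√(4.79 mH · 3.31 nF) = 251000 rad/s.
ζ = (R/2)·√(C/L) = (835/2)·√(3.31 nF/4.79 mH) = 0.347.
%OS = 100 e^{−πζ/√(1−ζ²)} with ζ = 0.347 gives 31.3%.

%OS ≈ 31.3%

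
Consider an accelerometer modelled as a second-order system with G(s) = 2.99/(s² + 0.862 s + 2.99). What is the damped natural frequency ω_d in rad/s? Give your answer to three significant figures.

ω_d ≈ 1.67 rad/s

Matching coefficients with s² + 2ζω_n s + ω_n² gives ω_n² = 2.99 ⇒ ω_n = 1.73 rad/s, and ζ = 0.862/(2ω_n) = 0.249.
ω_d = 1.73·√(1 − 0.249²) = 1.67 rad/s.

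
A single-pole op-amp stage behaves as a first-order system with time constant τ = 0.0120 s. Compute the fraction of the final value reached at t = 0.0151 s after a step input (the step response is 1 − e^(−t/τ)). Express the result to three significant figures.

y(t)/y_∞ = 1 − e^(−t/τ) = 1 − e^(−0.0151/0.0120) = 1 − e^(−1.26) = 0.716.

y/y_∞ ≈ 0.716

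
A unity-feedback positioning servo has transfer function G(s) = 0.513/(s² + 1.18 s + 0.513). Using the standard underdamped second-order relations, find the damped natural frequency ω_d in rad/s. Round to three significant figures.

Comparing the denominator to s² + 2ζω_n s + ω_n²: ω_n = √0.513 = 0.716 rad/s, and 2ζω_n = 1.18 so ζ = 1.18/(2·0.716) = 0.824.
The damped frequency ω_d = ω_n√(1−ζ²) = 0.406 rad/s.

ω_d ≈ 0.406 rad/s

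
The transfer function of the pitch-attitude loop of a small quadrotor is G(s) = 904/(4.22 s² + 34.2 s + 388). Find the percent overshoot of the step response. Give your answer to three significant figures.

Dividing through by 4.22: denominator becomes s² + 8.104 s + 91.94.
So ω_n = √91.94 = 9.59 rad/s and ζ = 8.104/(2·9.59) = 0.423.
%OS = 100 e^{−πζ/√(1−ζ²)} with ζ = 0.423 gives 23.1%.

%OS ≈ 23.1%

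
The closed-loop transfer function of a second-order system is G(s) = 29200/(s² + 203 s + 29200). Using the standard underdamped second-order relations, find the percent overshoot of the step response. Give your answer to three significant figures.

Comparing the denominator to s² + 2ζω_n s + ω_n²: ω_n = √29200 = 171 rad/s, and 2ζω_n = 203 so ζ = 203/(2·171) = 0.594.
%OS = 100·exp(−πζ/√(1−ζ²)) = 9.83%.

%OS ≈ 9.83%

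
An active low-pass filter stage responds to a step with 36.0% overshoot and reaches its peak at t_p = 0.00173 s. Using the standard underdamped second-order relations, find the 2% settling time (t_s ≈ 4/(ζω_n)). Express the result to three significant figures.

ζ from %OS: ζ = |ln 0.360|/√(π²+ln²0.360) = 0.309.
From t_p = π/ω_d, ω_d = π/0.00173 = 1820 rad/s, so ω_n = ω_d/√(1−ζ²) = 1910 rad/s.
t_s ≈ 4/(ζω_n) = 4/(0.309·1910) = 0.00677 s.

t_s ≈ 0.00677 s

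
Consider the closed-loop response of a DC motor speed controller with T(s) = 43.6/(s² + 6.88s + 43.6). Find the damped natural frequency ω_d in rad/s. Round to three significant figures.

Matching coefficients with s² + 2ζω_n s + ω_n² gives ω_n² = 43.6 ⇒ ω_n = 6.60 rad/s, and ζ = 6.88/(2ω_n) = 0.521.
The damped frequency ω_d = ω_n√(1−ζ²) = 5.64 rad/s.

ω_d ≈ 5.64 rad/s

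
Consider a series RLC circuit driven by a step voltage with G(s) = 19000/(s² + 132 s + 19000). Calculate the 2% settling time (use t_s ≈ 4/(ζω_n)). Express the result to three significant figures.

t_s ≈ 0.0606 s

ω_n = √19000 = 138 rad/s; ζ = 132/(2·138) = 0.479.
t_s ≈ 4/(ζω_n) = 4/(0.479·138) = 0.0606 s.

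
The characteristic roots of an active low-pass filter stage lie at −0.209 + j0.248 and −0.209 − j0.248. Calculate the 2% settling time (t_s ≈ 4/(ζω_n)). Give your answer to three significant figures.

For poles at −σ ± jω_d, ζω_n = σ = 0.209, so t_s ≈ 4/σ = 19.1 s.

t_s ≈ 19.1 s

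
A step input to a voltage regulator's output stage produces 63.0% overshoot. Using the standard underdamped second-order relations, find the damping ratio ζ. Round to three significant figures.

From %OS = 100·exp(−πζ/√(1−ζ²)), invert to get ζ = −ln(OS)/√(π² + ln²(OS)) with OS = 0.630.
−ln 0.630 = 0.4620, so ζ = 0.4620/√(π² + 0.2135) = 0.146.

ζ ≈ 0.146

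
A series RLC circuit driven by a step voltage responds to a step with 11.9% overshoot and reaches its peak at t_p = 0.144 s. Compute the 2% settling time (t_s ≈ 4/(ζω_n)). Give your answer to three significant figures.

t_s ≈ 0.271 s

ζ from %OS: ζ = |ln 0.119|/√(π²+ln²0.119) = 0.561.
From t_p = π/ω_d, ω_d = π/0.144 = 21.8 rad/s, so ω_n = ω_d/√(1−ζ²) = 26.4 rad/s.
t_s ≈ 4/(ζω_n) = 4/(0.561·26.4) = 0.271 s.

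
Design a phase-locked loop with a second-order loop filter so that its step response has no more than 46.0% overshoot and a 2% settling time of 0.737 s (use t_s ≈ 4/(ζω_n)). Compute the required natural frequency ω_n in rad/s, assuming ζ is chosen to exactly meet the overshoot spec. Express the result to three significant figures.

ζ = −ln(OS)/√(π² + (ln OS)²). With OS = 0.460, ln OS = −0.7765 and ζ = 0.7765/3.236 = 0.240.
Then ω_n = 4/(ζ t_s) = 4/(0.240 × 0.737) = 22.6 rad/s.

ω_n ≈ 22.6 rad/s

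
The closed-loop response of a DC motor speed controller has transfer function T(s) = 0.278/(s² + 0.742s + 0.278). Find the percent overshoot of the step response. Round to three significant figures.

%OS ≈ 4.46%

ω_n = √0.278 = 0.527 rad/s; ζ = 0.742/(2·0.527) = 0.704.
%OS = 100 e^{−πζ/√(1−ζ²)} with ζ = 0.704 gives 4.46%.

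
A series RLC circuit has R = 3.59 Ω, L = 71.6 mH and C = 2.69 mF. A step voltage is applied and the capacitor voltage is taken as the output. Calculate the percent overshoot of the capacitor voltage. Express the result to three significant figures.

%OS ≈ 31.2%

For a series RLC circuit (capacitor voltage as output), ω_n = 1/√(LC) = 1/√(71.6 mH · 2.69 mF) = 72.1 rad/s.
ζ = (R/2)·√(C/L) = (3.59/2)·√(2.69 mF/71.6 mH) = 0.348.
%OS = 100·exp(−πζ/√(1−ζ²)) = 31.2%.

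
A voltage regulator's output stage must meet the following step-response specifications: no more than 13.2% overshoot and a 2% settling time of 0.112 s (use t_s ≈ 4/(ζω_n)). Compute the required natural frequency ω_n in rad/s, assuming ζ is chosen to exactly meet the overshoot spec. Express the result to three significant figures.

ω_n ≈ 65.9 rad/s

ζ = −ln(OS)/√(π² + (ln OS)²). With OS = 0.132, ln OS = −2.025 and ζ = 2.025/3.738 = 0.542.
From t_s ≈ 4/(ζω_n): ω_n = 4/(ζ·t_s) = 4/(0.542·0.112) = 65.9 rad/s.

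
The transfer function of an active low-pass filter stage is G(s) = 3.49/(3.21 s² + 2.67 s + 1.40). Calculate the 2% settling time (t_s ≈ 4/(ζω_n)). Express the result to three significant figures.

t_s ≈ 9.62 s

Dividing through by 3.21: denominator becomes s² + 0.8318 s + 0.4361.
So ω_n = √0.4361 = 0.660 rad/s and ζ = 0.8318/(2·0.660) = 0.630.
t_s ≈ 4/(ζω_n) = 9.62 s.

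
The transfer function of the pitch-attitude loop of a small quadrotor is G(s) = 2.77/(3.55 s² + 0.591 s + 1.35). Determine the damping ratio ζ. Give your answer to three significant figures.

Dividing through by 3.55: denominator becomes s² + 0.1665 s + 0.3803.
So ω_n = √0.3803 = 0.617 rad/s and ζ = 0.1665/(2·0.617) = 0.135.

ζ ≈ 0.135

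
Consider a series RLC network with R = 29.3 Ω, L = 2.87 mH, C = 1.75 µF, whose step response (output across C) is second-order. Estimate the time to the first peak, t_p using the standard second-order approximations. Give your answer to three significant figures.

t_p ≈ 0.000239 s

For a series RLC circuit (capacitor voltage as output), ω_n = 1/√(LC) = 1/√(2.87 mH · 1.75 µF) = 14100 rad/s.
ζ = (R/2)·√(C/L) = (29.3/2)·√(1.75 µF/2.87 mH) = 0.362.
The damped frequency ω_d = ω_n√(1−ζ²) = 13200 rad/s. t_p = π/ω_d = 0.000239 s.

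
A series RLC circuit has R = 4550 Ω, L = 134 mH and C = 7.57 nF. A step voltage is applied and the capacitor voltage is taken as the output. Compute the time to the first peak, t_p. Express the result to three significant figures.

For a series RLC circuit (capacitor voltage as output), ω_n = 1/√(LC) = 1/√(134 mH · 7.57 nF) = 31400 rad/s.
ζ = (R/2)·√(C/L) = (4550/2)·√(7.57 nF/134 mH) = 0.541.
ω_d = 31400·√(1 − 0.541²) = 26400 rad/s. t_p = π/ω_d = 0.000119 s.

t_p ≈ 0.000119 s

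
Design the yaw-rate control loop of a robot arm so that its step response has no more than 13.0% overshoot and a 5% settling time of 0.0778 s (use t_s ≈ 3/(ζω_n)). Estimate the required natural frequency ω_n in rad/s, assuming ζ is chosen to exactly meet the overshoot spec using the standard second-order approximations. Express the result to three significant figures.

ω_n ≈ 70.8 rad/s

Inverting the overshoot relation: ζ = |ln 0.130|/√(π² + ln²0.130) = 0.545.
From t_s ≈ 3/(ζω_n): ω_n = 3/(ζ·t_s) = 3/(0.545·0.0778) = 70.8 rad/s.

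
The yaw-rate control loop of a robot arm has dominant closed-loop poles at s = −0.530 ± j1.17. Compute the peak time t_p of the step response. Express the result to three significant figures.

t_p = π/ω_d with ω_d = 1.17 (the imaginary part), so t_p = 2.69 s.

t_p ≈ 2.69 s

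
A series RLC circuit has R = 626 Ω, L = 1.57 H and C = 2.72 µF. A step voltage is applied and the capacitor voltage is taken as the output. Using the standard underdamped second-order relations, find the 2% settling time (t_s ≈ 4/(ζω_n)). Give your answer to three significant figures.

t_s ≈ 0.0201 s

For a series RLC circuit (capacitor voltage as output), ω_n = 1/√(LC) = 1/√(1.57 H · 2.72 µF) = 484 rad/s.
ζ = (R/2)·√(C/L) = (626/2)·√(2.72 µF/1.57 H) = 0.412.
t_s ≈ 4/(ζω_n) = 0.0201 s.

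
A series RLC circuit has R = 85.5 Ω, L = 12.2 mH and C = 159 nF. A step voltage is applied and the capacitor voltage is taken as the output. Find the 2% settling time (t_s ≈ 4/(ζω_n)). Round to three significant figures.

For a series RLC circuit (capacitor voltage as output), ω_n = 1/√(LC) = 1/√(12.2 mH · 159 nF) = 22700 rad/s.
ζ = (R/2)·√(C/L) = (85.5/2)·√(159 nF/12.2 mH) = 0.154.
t_s ≈ 4/(ζω_n) = 0.00114 s.

t_s ≈ 0.00114 s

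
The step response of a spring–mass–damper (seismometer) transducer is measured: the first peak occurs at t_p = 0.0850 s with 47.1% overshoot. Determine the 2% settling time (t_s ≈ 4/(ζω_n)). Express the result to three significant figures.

t_s ≈ 0.452 s

ζ from %OS: ζ = |ln 0.471|/√(π²+ln²0.471) = 0.233.
From t_p = π/ω_d, ω_d = π/0.0850 = 37.0 rad/s, so ω_n = ω_d/√(1−ζ²) = 38.0 rad/s.
t_s ≈ 4/(ζω_n) = 4/(0.233·38.0) = 0.452 s.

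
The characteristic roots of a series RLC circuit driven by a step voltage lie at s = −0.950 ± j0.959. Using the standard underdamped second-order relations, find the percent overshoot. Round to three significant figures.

%OS ≈ 4.45%

|pole| = ω_n = √(0.950² + 0.959²) = 1.35 rad/s; ζ = cos θ = σ/ω_n = 0.704.
%OS = 100·exp(−πζ/√(1−ζ²)) = 4.45%.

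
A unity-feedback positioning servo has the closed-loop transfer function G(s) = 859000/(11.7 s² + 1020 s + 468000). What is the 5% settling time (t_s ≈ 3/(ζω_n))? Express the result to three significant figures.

t_s ≈ 0.0688 s

Dividing through by 11.7: denominator becomes s² + 87.18 s + 40000.
So ω_n = √40000 = 200 rad/s and ζ = 87.18/(2·200) = 0.218.
t_s ≈ 3/(ζω_n) = 0.0688 s.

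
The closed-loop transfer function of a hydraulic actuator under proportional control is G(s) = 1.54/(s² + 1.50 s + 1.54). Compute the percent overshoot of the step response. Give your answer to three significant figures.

ω_n = √1.54 = 1.24 rad/s; ζ = 1.50/(2·1.24) = 0.604.
%OS = 100 e^{−πζ/√(1−ζ²)} with ζ = 0.604 gives 9.23%.

%OS ≈ 9.23%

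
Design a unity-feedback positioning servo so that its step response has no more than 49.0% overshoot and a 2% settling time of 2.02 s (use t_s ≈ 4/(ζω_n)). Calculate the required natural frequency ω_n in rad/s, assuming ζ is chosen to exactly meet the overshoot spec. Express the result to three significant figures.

ζ = −ln(OS)/√(π² + (ln OS)²). With OS = 0.490, ln OS = −0.7133 and ζ = 0.7133/3.222 = 0.221.
From t_s ≈ 4/(ζω_n): ω_n = 4/(ζ·t_s) = 4/(0.221·2.02) = 8.94 rad/s.

ω_n ≈ 8.94 rad/s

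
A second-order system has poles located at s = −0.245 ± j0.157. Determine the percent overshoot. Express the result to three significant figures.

%OS ≈ 0.743%

|pole| = ω_n = √(0.245² + 0.157²) = 0.291 rad/s; ζ = cos θ = σ/ω_n = 0.842.
%OS = 100 e^{−πζ/√(1−ζ²)} with ζ = 0.842 gives 0.743%.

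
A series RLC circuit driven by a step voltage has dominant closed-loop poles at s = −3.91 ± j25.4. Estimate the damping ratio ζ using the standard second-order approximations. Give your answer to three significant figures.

|pole| = ω_n = √(3.91² + 25.4²) = 25.7 rad/s; ζ = cos θ = σ/ω_n = 0.152.

ζ ≈ 0.152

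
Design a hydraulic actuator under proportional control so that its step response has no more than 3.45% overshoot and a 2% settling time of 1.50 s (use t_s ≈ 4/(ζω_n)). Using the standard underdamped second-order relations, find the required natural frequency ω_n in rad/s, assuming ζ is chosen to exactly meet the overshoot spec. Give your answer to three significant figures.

ω_n ≈ 3.65 rad/s

From %OS = 100·exp(−πζ/√(1−ζ²)), invert to get ζ = −ln(OS)/√(π² + ln²(OS)) with OS = 0.0345.
−ln 0.0345 = 3.367, so ζ = 3.367/√(π² + 11.34) = 0.731.
From t_s ≈ 4/(ζω_n): ω_n = 4/(ζ·t_s) = 4/(0.731·1.50) = 3.65 rad/s.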